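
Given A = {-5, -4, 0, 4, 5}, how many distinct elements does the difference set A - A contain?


A - A = {a - a' : a, a' ∈ A}; |A| = 5.
Bounds: 2|A|-1 ≤ |A - A| ≤ |A|² - |A| + 1, i.e. 9 ≤ |A - A| ≤ 21.
Note: 0 ∈ A - A always (from a - a). The set is symmetric: if d ∈ A - A then -d ∈ A - A.
Enumerate nonzero differences d = a - a' with a > a' (then include -d):
Positive differences: {1, 4, 5, 8, 9, 10}
Full difference set: {0} ∪ (positive diffs) ∪ (negative diffs).
|A - A| = 1 + 2·6 = 13 (matches direct enumeration: 13).

|A - A| = 13


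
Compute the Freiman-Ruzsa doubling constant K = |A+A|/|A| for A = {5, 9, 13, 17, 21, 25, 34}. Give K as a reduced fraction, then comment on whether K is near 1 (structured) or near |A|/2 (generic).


|A| = 7.
Compute A + A by enumerating all 49 pairs.
A + A = {10, 14, 18, 22, 26, 30, 34, 38, 39, 42, 43, 46, 47, 50, 51, 55, 59, 68}, so |A + A| = 18.
K = |A + A| / |A| = 18/7 (already in lowest terms) ≈ 2.5714.
Reference: AP of size 7 gives K = 13/7 ≈ 1.8571; a fully generic set of size 7 gives K ≈ 4.0000.

|A| = 7, |A + A| = 18, K = 18/7.


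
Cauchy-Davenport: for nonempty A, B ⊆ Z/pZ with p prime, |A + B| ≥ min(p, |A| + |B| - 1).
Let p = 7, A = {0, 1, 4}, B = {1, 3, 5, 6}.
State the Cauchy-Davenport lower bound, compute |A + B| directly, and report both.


Cauchy-Davenport: |A + B| ≥ min(p, |A| + |B| - 1) for A, B nonempty in Z/pZ.
|A| = 3, |B| = 4, p = 7.
CD lower bound = min(7, 3 + 4 - 1) = min(7, 6) = 6.
Compute A + B mod 7 directly:
a = 0: 0+1=1, 0+3=3, 0+5=5, 0+6=6
a = 1: 1+1=2, 1+3=4, 1+5=6, 1+6=0
a = 4: 4+1=5, 4+3=0, 4+5=2, 4+6=3
A + B = {0, 1, 2, 3, 4, 5, 6}, so |A + B| = 7.
Verify: 7 ≥ 6? Yes ✓.

CD lower bound = 6, actual |A + B| = 7.


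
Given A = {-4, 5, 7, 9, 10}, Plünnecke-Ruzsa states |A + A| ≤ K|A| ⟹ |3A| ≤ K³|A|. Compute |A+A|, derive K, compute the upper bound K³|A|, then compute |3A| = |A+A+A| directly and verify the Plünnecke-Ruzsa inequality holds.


|A| = 5.
Step 1: Compute A + A by enumerating all 25 pairs.
A + A = {-8, 1, 3, 5, 6, 10, 12, 14, 15, 16, 17, 18, 19, 20}, so |A + A| = 14.
Step 2: Doubling constant K = |A + A|/|A| = 14/5 = 14/5 ≈ 2.8000.
Step 3: Plünnecke-Ruzsa gives |3A| ≤ K³·|A| = (2.8000)³ · 5 ≈ 109.7600.
Step 4: Compute 3A = A + A + A directly by enumerating all triples (a,b,c) ∈ A³; |3A| = 27.
Step 5: Check 27 ≤ 109.7600? Yes ✓.

K = 14/5, Plünnecke-Ruzsa bound K³|A| ≈ 109.7600, |3A| = 27, inequality holds.


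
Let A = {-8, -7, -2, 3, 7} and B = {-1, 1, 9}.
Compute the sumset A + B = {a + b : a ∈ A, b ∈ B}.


A + B = {a + b : a ∈ A, b ∈ B}.
Enumerate all |A|·|B| = 5·3 = 15 pairs (a, b) and collect distinct sums.
a = -8: -8+-1=-9, -8+1=-7, -8+9=1
a = -7: -7+-1=-8, -7+1=-6, -7+9=2
a = -2: -2+-1=-3, -2+1=-1, -2+9=7
a = 3: 3+-1=2, 3+1=4, 3+9=12
a = 7: 7+-1=6, 7+1=8, 7+9=16
Collecting distinct sums: A + B = {-9, -8, -7, -6, -3, -1, 1, 2, 4, 6, 7, 8, 12, 16}
|A + B| = 14

A + B = {-9, -8, -7, -6, -3, -1, 1, 2, 4, 6, 7, 8, 12, 16}


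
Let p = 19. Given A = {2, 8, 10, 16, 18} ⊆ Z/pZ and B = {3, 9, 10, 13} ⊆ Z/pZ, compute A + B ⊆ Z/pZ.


Work in Z/19Z: reduce every sum a + b modulo 19.
Enumerate all 20 pairs:
a = 2: 2+3=5, 2+9=11, 2+10=12, 2+13=15
a = 8: 8+3=11, 8+9=17, 8+10=18, 8+13=2
a = 10: 10+3=13, 10+9=0, 10+10=1, 10+13=4
a = 16: 16+3=0, 16+9=6, 16+10=7, 16+13=10
a = 18: 18+3=2, 18+9=8, 18+10=9, 18+13=12
Distinct residues collected: {0, 1, 2, 4, 5, 6, 7, 8, 9, 10, 11, 12, 13, 15, 17, 18}
|A + B| = 16 (out of 19 total residues).

A + B = {0, 1, 2, 4, 5, 6, 7, 8, 9, 10, 11, 12, 13, 15, 17, 18}


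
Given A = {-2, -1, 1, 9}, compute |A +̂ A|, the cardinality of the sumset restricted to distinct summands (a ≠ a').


Restricted sumset: A +̂ A = {a + a' : a ∈ A, a' ∈ A, a ≠ a'}.
Equivalently, take A + A and drop any sum 2a that is achievable ONLY as a + a for a ∈ A (i.e. sums representable only with equal summands).
Enumerate pairs (a, a') with a < a' (symmetric, so each unordered pair gives one sum; this covers all a ≠ a'):
  -2 + -1 = -3
  -2 + 1 = -1
  -2 + 9 = 7
  -1 + 1 = 0
  -1 + 9 = 8
  1 + 9 = 10
Collected distinct sums: {-3, -1, 0, 7, 8, 10}
|A +̂ A| = 6
(Reference bound: |A +̂ A| ≥ 2|A| - 3 for |A| ≥ 2, with |A| = 4 giving ≥ 5.)

|A +̂ A| = 6


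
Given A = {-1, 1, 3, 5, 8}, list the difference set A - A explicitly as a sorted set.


A - A = {a - a' : a, a' ∈ A}.
Compute a - a' for each ordered pair (a, a'):
a = -1: -1--1=0, -1-1=-2, -1-3=-4, -1-5=-6, -1-8=-9
a = 1: 1--1=2, 1-1=0, 1-3=-2, 1-5=-4, 1-8=-7
a = 3: 3--1=4, 3-1=2, 3-3=0, 3-5=-2, 3-8=-5
a = 5: 5--1=6, 5-1=4, 5-3=2, 5-5=0, 5-8=-3
a = 8: 8--1=9, 8-1=7, 8-3=5, 8-5=3, 8-8=0
Collecting distinct values (and noting 0 appears from a-a):
A - A = {-9, -7, -6, -5, -4, -3, -2, 0, 2, 3, 4, 5, 6, 7, 9}
|A - A| = 15

A - A = {-9, -7, -6, -5, -4, -3, -2, 0, 2, 3, 4, 5, 6, 7, 9}


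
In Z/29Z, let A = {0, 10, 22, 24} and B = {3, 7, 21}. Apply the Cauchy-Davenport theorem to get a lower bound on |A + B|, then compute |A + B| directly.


Cauchy-Davenport: |A + B| ≥ min(p, |A| + |B| - 1) for A, B nonempty in Z/pZ.
|A| = 4, |B| = 3, p = 29.
CD lower bound = min(29, 4 + 3 - 1) = min(29, 6) = 6.
Compute A + B mod 29 directly:
a = 0: 0+3=3, 0+7=7, 0+21=21
a = 10: 10+3=13, 10+7=17, 10+21=2
a = 22: 22+3=25, 22+7=0, 22+21=14
a = 24: 24+3=27, 24+7=2, 24+21=16
A + B = {0, 2, 3, 7, 13, 14, 16, 17, 21, 25, 27}, so |A + B| = 11.
Verify: 11 ≥ 6? Yes ✓.

CD lower bound = 6, actual |A + B| = 11.


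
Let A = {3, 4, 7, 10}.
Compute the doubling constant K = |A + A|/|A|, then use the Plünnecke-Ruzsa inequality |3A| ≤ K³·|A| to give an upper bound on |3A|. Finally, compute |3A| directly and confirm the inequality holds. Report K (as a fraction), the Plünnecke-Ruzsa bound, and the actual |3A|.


|A| = 4.
Step 1: Compute A + A by enumerating all 16 pairs.
A + A = {6, 7, 8, 10, 11, 13, 14, 17, 20}, so |A + A| = 9.
Step 2: Doubling constant K = |A + A|/|A| = 9/4 = 9/4 ≈ 2.2500.
Step 3: Plünnecke-Ruzsa gives |3A| ≤ K³·|A| = (2.2500)³ · 4 ≈ 45.5625.
Step 4: Compute 3A = A + A + A directly by enumerating all triples (a,b,c) ∈ A³; |3A| = 16.
Step 5: Check 16 ≤ 45.5625? Yes ✓.

K = 9/4, Plünnecke-Ruzsa bound K³|A| ≈ 45.5625, |3A| = 16, inequality holds.


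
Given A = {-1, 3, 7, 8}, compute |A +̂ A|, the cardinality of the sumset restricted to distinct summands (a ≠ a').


Restricted sumset: A +̂ A = {a + a' : a ∈ A, a' ∈ A, a ≠ a'}.
Equivalently, take A + A and drop any sum 2a that is achievable ONLY as a + a for a ∈ A (i.e. sums representable only with equal summands).
Enumerate pairs (a, a') with a < a' (symmetric, so each unordered pair gives one sum; this covers all a ≠ a'):
  -1 + 3 = 2
  -1 + 7 = 6
  -1 + 8 = 7
  3 + 7 = 10
  3 + 8 = 11
  7 + 8 = 15
Collected distinct sums: {2, 6, 7, 10, 11, 15}
|A +̂ A| = 6
(Reference bound: |A +̂ A| ≥ 2|A| - 3 for |A| ≥ 2, with |A| = 4 giving ≥ 5.)

|A +̂ A| = 6


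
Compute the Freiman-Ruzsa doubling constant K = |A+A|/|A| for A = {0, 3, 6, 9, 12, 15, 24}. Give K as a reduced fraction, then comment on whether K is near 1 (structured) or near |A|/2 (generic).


|A| = 7.
Compute A + A by enumerating all 49 pairs.
A + A = {0, 3, 6, 9, 12, 15, 18, 21, 24, 27, 30, 33, 36, 39, 48}, so |A + A| = 15.
K = |A + A| / |A| = 15/7 (already in lowest terms) ≈ 2.1429.
Reference: AP of size 7 gives K = 13/7 ≈ 1.8571; a fully generic set of size 7 gives K ≈ 4.0000.

|A| = 7, |A + A| = 15, K = 15/7.


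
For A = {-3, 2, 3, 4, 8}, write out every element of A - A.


A - A = {a - a' : a, a' ∈ A}.
Compute a - a' for each ordered pair (a, a'):
a = -3: -3--3=0, -3-2=-5, -3-3=-6, -3-4=-7, -3-8=-11
a = 2: 2--3=5, 2-2=0, 2-3=-1, 2-4=-2, 2-8=-6
a = 3: 3--3=6, 3-2=1, 3-3=0, 3-4=-1, 3-8=-5
a = 4: 4--3=7, 4-2=2, 4-3=1, 4-4=0, 4-8=-4
a = 8: 8--3=11, 8-2=6, 8-3=5, 8-4=4, 8-8=0
Collecting distinct values (and noting 0 appears from a-a):
A - A = {-11, -7, -6, -5, -4, -2, -1, 0, 1, 2, 4, 5, 6, 7, 11}
|A - A| = 15

A - A = {-11, -7, -6, -5, -4, -2, -1, 0, 1, 2, 4, 5, 6, 7, 11}


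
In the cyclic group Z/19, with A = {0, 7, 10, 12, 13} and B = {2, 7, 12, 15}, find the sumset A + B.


Work in Z/19Z: reduce every sum a + b modulo 19.
Enumerate all 20 pairs:
a = 0: 0+2=2, 0+7=7, 0+12=12, 0+15=15
a = 7: 7+2=9, 7+7=14, 7+12=0, 7+15=3
a = 10: 10+2=12, 10+7=17, 10+12=3, 10+15=6
a = 12: 12+2=14, 12+7=0, 12+12=5, 12+15=8
a = 13: 13+2=15, 13+7=1, 13+12=6, 13+15=9
Distinct residues collected: {0, 1, 2, 3, 5, 6, 7, 8, 9, 12, 14, 15, 17}
|A + B| = 13 (out of 19 total residues).

A + B = {0, 1, 2, 3, 5, 6, 7, 8, 9, 12, 14, 15, 17}


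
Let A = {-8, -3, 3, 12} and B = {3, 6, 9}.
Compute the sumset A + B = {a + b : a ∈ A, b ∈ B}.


A + B = {a + b : a ∈ A, b ∈ B}.
Enumerate all |A|·|B| = 4·3 = 12 pairs (a, b) and collect distinct sums.
a = -8: -8+3=-5, -8+6=-2, -8+9=1
a = -3: -3+3=0, -3+6=3, -3+9=6
a = 3: 3+3=6, 3+6=9, 3+9=12
a = 12: 12+3=15, 12+6=18, 12+9=21
Collecting distinct sums: A + B = {-5, -2, 0, 1, 3, 6, 9, 12, 15, 18, 21}
|A + B| = 11

A + B = {-5, -2, 0, 1, 3, 6, 9, 12, 15, 18, 21}


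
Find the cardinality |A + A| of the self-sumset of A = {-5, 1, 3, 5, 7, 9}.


A + A = {a + a' : a, a' ∈ A}; |A| = 6.
General bounds: 2|A| - 1 ≤ |A + A| ≤ |A|(|A|+1)/2, i.e. 11 ≤ |A + A| ≤ 21.
Lower bound 2|A|-1 is attained iff A is an arithmetic progression.
Enumerate sums a + a' for a ≤ a' (symmetric, so this suffices):
a = -5: -5+-5=-10, -5+1=-4, -5+3=-2, -5+5=0, -5+7=2, -5+9=4
a = 1: 1+1=2, 1+3=4, 1+5=6, 1+7=8, 1+9=10
a = 3: 3+3=6, 3+5=8, 3+7=10, 3+9=12
a = 5: 5+5=10, 5+7=12, 5+9=14
a = 7: 7+7=14, 7+9=16
a = 9: 9+9=18
Distinct sums: {-10, -4, -2, 0, 2, 4, 6, 8, 10, 12, 14, 16, 18}
|A + A| = 13

|A + A| = 13


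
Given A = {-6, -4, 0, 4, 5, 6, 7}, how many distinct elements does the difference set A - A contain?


A - A = {a - a' : a, a' ∈ A}; |A| = 7.
Bounds: 2|A|-1 ≤ |A - A| ≤ |A|² - |A| + 1, i.e. 13 ≤ |A - A| ≤ 43.
Note: 0 ∈ A - A always (from a - a). The set is symmetric: if d ∈ A - A then -d ∈ A - A.
Enumerate nonzero differences d = a - a' with a > a' (then include -d):
Positive differences: {1, 2, 3, 4, 5, 6, 7, 8, 9, 10, 11, 12, 13}
Full difference set: {0} ∪ (positive diffs) ∪ (negative diffs).
|A - A| = 1 + 2·13 = 27 (matches direct enumeration: 27).

|A - A| = 27


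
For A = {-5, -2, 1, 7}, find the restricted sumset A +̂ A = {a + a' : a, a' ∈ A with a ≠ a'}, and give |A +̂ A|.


Restricted sumset: A +̂ A = {a + a' : a ∈ A, a' ∈ A, a ≠ a'}.
Equivalently, take A + A and drop any sum 2a that is achievable ONLY as a + a for a ∈ A (i.e. sums representable only with equal summands).
Enumerate pairs (a, a') with a < a' (symmetric, so each unordered pair gives one sum; this covers all a ≠ a'):
  -5 + -2 = -7
  -5 + 1 = -4
  -5 + 7 = 2
  -2 + 1 = -1
  -2 + 7 = 5
  1 + 7 = 8
Collected distinct sums: {-7, -4, -1, 2, 5, 8}
|A +̂ A| = 6
(Reference bound: |A +̂ A| ≥ 2|A| - 3 for |A| ≥ 2, with |A| = 4 giving ≥ 5.)

|A +̂ A| = 6


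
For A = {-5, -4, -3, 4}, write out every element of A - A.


A - A = {a - a' : a, a' ∈ A}.
Compute a - a' for each ordered pair (a, a'):
a = -5: -5--5=0, -5--4=-1, -5--3=-2, -5-4=-9
a = -4: -4--5=1, -4--4=0, -4--3=-1, -4-4=-8
a = -3: -3--5=2, -3--4=1, -3--3=0, -3-4=-7
a = 4: 4--5=9, 4--4=8, 4--3=7, 4-4=0
Collecting distinct values (and noting 0 appears from a-a):
A - A = {-9, -8, -7, -2, -1, 0, 1, 2, 7, 8, 9}
|A - A| = 11

A - A = {-9, -8, -7, -2, -1, 0, 1, 2, 7, 8, 9}


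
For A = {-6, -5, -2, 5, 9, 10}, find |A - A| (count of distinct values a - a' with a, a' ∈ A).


A - A = {a - a' : a, a' ∈ A}; |A| = 6.
Bounds: 2|A|-1 ≤ |A - A| ≤ |A|² - |A| + 1, i.e. 11 ≤ |A - A| ≤ 31.
Note: 0 ∈ A - A always (from a - a). The set is symmetric: if d ∈ A - A then -d ∈ A - A.
Enumerate nonzero differences d = a - a' with a > a' (then include -d):
Positive differences: {1, 3, 4, 5, 7, 10, 11, 12, 14, 15, 16}
Full difference set: {0} ∪ (positive diffs) ∪ (negative diffs).
|A - A| = 1 + 2·11 = 23 (matches direct enumeration: 23).

|A - A| = 23


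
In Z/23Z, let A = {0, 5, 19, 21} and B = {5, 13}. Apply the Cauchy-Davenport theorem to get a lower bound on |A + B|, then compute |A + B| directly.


Cauchy-Davenport: |A + B| ≥ min(p, |A| + |B| - 1) for A, B nonempty in Z/pZ.
|A| = 4, |B| = 2, p = 23.
CD lower bound = min(23, 4 + 2 - 1) = min(23, 5) = 5.
Compute A + B mod 23 directly:
a = 0: 0+5=5, 0+13=13
a = 5: 5+5=10, 5+13=18
a = 19: 19+5=1, 19+13=9
a = 21: 21+5=3, 21+13=11
A + B = {1, 3, 5, 9, 10, 11, 13, 18}, so |A + B| = 8.
Verify: 8 ≥ 5? Yes ✓.

CD lower bound = 5, actual |A + B| = 8.


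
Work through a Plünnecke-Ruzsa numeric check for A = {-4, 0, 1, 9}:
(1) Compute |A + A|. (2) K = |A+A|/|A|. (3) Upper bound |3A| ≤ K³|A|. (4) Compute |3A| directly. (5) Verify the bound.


|A| = 4.
Step 1: Compute A + A by enumerating all 16 pairs.
A + A = {-8, -4, -3, 0, 1, 2, 5, 9, 10, 18}, so |A + A| = 10.
Step 2: Doubling constant K = |A + A|/|A| = 10/4 = 10/4 ≈ 2.5000.
Step 3: Plünnecke-Ruzsa gives |3A| ≤ K³·|A| = (2.5000)³ · 4 ≈ 62.5000.
Step 4: Compute 3A = A + A + A directly by enumerating all triples (a,b,c) ∈ A³; |3A| = 19.
Step 5: Check 19 ≤ 62.5000? Yes ✓.

K = 10/4, Plünnecke-Ruzsa bound K³|A| ≈ 62.5000, |3A| = 19, inequality holds.


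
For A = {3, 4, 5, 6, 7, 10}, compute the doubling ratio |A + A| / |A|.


|A| = 6.
Compute A + A by enumerating all 36 pairs.
A + A = {6, 7, 8, 9, 10, 11, 12, 13, 14, 15, 16, 17, 20}, so |A + A| = 13.
K = |A + A| / |A| = 13/6 (already in lowest terms) ≈ 2.1667.
Reference: AP of size 6 gives K = 11/6 ≈ 1.8333; a fully generic set of size 6 gives K ≈ 3.5000.

|A| = 6, |A + A| = 13, K = 13/6.


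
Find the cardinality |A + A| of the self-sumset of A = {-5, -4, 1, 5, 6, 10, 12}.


A + A = {a + a' : a, a' ∈ A}; |A| = 7.
General bounds: 2|A| - 1 ≤ |A + A| ≤ |A|(|A|+1)/2, i.e. 13 ≤ |A + A| ≤ 28.
Lower bound 2|A|-1 is attained iff A is an arithmetic progression.
Enumerate sums a + a' for a ≤ a' (symmetric, so this suffices):
a = -5: -5+-5=-10, -5+-4=-9, -5+1=-4, -5+5=0, -5+6=1, -5+10=5, -5+12=7
a = -4: -4+-4=-8, -4+1=-3, -4+5=1, -4+6=2, -4+10=6, -4+12=8
a = 1: 1+1=2, 1+5=6, 1+6=7, 1+10=11, 1+12=13
a = 5: 5+5=10, 5+6=11, 5+10=15, 5+12=17
a = 6: 6+6=12, 6+10=16, 6+12=18
a = 10: 10+10=20, 10+12=22
a = 12: 12+12=24
Distinct sums: {-10, -9, -8, -4, -3, 0, 1, 2, 5, 6, 7, 8, 10, 11, 12, 13, 15, 16, 17, 18, 20, 22, 24}
|A + A| = 23

|A + A| = 23


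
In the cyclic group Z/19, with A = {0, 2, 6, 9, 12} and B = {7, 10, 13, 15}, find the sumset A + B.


Work in Z/19Z: reduce every sum a + b modulo 19.
Enumerate all 20 pairs:
a = 0: 0+7=7, 0+10=10, 0+13=13, 0+15=15
a = 2: 2+7=9, 2+10=12, 2+13=15, 2+15=17
a = 6: 6+7=13, 6+10=16, 6+13=0, 6+15=2
a = 9: 9+7=16, 9+10=0, 9+13=3, 9+15=5
a = 12: 12+7=0, 12+10=3, 12+13=6, 12+15=8
Distinct residues collected: {0, 2, 3, 5, 6, 7, 8, 9, 10, 12, 13, 15, 16, 17}
|A + B| = 14 (out of 19 total residues).

A + B = {0, 2, 3, 5, 6, 7, 8, 9, 10, 12, 13, 15, 16, 17}


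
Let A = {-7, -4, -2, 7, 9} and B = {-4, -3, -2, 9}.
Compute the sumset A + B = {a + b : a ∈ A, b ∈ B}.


A + B = {a + b : a ∈ A, b ∈ B}.
Enumerate all |A|·|B| = 5·4 = 20 pairs (a, b) and collect distinct sums.
a = -7: -7+-4=-11, -7+-3=-10, -7+-2=-9, -7+9=2
a = -4: -4+-4=-8, -4+-3=-7, -4+-2=-6, -4+9=5
a = -2: -2+-4=-6, -2+-3=-5, -2+-2=-4, -2+9=7
a = 7: 7+-4=3, 7+-3=4, 7+-2=5, 7+9=16
a = 9: 9+-4=5, 9+-3=6, 9+-2=7, 9+9=18
Collecting distinct sums: A + B = {-11, -10, -9, -8, -7, -6, -5, -4, 2, 3, 4, 5, 6, 7, 16, 18}
|A + B| = 16

A + B = {-11, -10, -9, -8, -7, -6, -5, -4, 2, 3, 4, 5, 6, 7, 16, 18}


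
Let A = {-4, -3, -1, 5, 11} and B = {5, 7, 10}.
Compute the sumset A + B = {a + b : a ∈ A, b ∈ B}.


A + B = {a + b : a ∈ A, b ∈ B}.
Enumerate all |A|·|B| = 5·3 = 15 pairs (a, b) and collect distinct sums.
a = -4: -4+5=1, -4+7=3, -4+10=6
a = -3: -3+5=2, -3+7=4, -3+10=7
a = -1: -1+5=4, -1+7=6, -1+10=9
a = 5: 5+5=10, 5+7=12, 5+10=15
a = 11: 11+5=16, 11+7=18, 11+10=21
Collecting distinct sums: A + B = {1, 2, 3, 4, 6, 7, 9, 10, 12, 15, 16, 18, 21}
|A + B| = 13

A + B = {1, 2, 3, 4, 6, 7, 9, 10, 12, 15, 16, 18, 21}


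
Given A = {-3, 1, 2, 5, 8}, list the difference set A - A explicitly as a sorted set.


A - A = {a - a' : a, a' ∈ A}.
Compute a - a' for each ordered pair (a, a'):
a = -3: -3--3=0, -3-1=-4, -3-2=-5, -3-5=-8, -3-8=-11
a = 1: 1--3=4, 1-1=0, 1-2=-1, 1-5=-4, 1-8=-7
a = 2: 2--3=5, 2-1=1, 2-2=0, 2-5=-3, 2-8=-6
a = 5: 5--3=8, 5-1=4, 5-2=3, 5-5=0, 5-8=-3
a = 8: 8--3=11, 8-1=7, 8-2=6, 8-5=3, 8-8=0
Collecting distinct values (and noting 0 appears from a-a):
A - A = {-11, -8, -7, -6, -5, -4, -3, -1, 0, 1, 3, 4, 5, 6, 7, 8, 11}
|A - A| = 17

A - A = {-11, -8, -7, -6, -5, -4, -3, -1, 0, 1, 3, 4, 5, 6, 7, 8, 11}


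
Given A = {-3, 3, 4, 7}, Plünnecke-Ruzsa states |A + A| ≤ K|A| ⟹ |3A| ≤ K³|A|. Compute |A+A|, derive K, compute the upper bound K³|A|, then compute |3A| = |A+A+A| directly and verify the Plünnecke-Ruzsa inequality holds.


|A| = 4.
Step 1: Compute A + A by enumerating all 16 pairs.
A + A = {-6, 0, 1, 4, 6, 7, 8, 10, 11, 14}, so |A + A| = 10.
Step 2: Doubling constant K = |A + A|/|A| = 10/4 = 10/4 ≈ 2.5000.
Step 3: Plünnecke-Ruzsa gives |3A| ≤ K³·|A| = (2.5000)³ · 4 ≈ 62.5000.
Step 4: Compute 3A = A + A + A directly by enumerating all triples (a,b,c) ∈ A³; |3A| = 19.
Step 5: Check 19 ≤ 62.5000? Yes ✓.

K = 10/4, Plünnecke-Ruzsa bound K³|A| ≈ 62.5000, |3A| = 19, inequality holds.


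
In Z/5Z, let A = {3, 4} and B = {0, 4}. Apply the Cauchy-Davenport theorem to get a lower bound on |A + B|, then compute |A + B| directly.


Cauchy-Davenport: |A + B| ≥ min(p, |A| + |B| - 1) for A, B nonempty in Z/pZ.
|A| = 2, |B| = 2, p = 5.
CD lower bound = min(5, 2 + 2 - 1) = min(5, 3) = 3.
Compute A + B mod 5 directly:
a = 3: 3+0=3, 3+4=2
a = 4: 4+0=4, 4+4=3
A + B = {2, 3, 4}, so |A + B| = 3.
Verify: 3 ≥ 3? Yes ✓.

CD lower bound = 3, actual |A + B| = 3.


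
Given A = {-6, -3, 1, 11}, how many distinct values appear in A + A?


A + A = {a + a' : a, a' ∈ A}; |A| = 4.
General bounds: 2|A| - 1 ≤ |A + A| ≤ |A|(|A|+1)/2, i.e. 7 ≤ |A + A| ≤ 10.
Lower bound 2|A|-1 is attained iff A is an arithmetic progression.
Enumerate sums a + a' for a ≤ a' (symmetric, so this suffices):
a = -6: -6+-6=-12, -6+-3=-9, -6+1=-5, -6+11=5
a = -3: -3+-3=-6, -3+1=-2, -3+11=8
a = 1: 1+1=2, 1+11=12
a = 11: 11+11=22
Distinct sums: {-12, -9, -6, -5, -2, 2, 5, 8, 12, 22}
|A + A| = 10

|A + A| = 10


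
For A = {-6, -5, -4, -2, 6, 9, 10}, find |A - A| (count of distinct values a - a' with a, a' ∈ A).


A - A = {a - a' : a, a' ∈ A}; |A| = 7.
Bounds: 2|A|-1 ≤ |A - A| ≤ |A|² - |A| + 1, i.e. 13 ≤ |A - A| ≤ 43.
Note: 0 ∈ A - A always (from a - a). The set is symmetric: if d ∈ A - A then -d ∈ A - A.
Enumerate nonzero differences d = a - a' with a > a' (then include -d):
Positive differences: {1, 2, 3, 4, 8, 10, 11, 12, 13, 14, 15, 16}
Full difference set: {0} ∪ (positive diffs) ∪ (negative diffs).
|A - A| = 1 + 2·12 = 25 (matches direct enumeration: 25).

|A - A| = 25


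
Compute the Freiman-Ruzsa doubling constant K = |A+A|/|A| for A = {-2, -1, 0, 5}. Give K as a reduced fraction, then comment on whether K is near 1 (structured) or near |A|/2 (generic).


|A| = 4.
Compute A + A by enumerating all 16 pairs.
A + A = {-4, -3, -2, -1, 0, 3, 4, 5, 10}, so |A + A| = 9.
K = |A + A| / |A| = 9/4 (already in lowest terms) ≈ 2.2500.
Reference: AP of size 4 gives K = 7/4 ≈ 1.7500; a fully generic set of size 4 gives K ≈ 2.5000.

|A| = 4, |A + A| = 9, K = 9/4.


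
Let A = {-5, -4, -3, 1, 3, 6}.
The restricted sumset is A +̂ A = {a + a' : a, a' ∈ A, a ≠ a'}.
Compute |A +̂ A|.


Restricted sumset: A +̂ A = {a + a' : a ∈ A, a' ∈ A, a ≠ a'}.
Equivalently, take A + A and drop any sum 2a that is achievable ONLY as a + a for a ∈ A (i.e. sums representable only with equal summands).
Enumerate pairs (a, a') with a < a' (symmetric, so each unordered pair gives one sum; this covers all a ≠ a'):
  -5 + -4 = -9
  -5 + -3 = -8
  -5 + 1 = -4
  -5 + 3 = -2
  -5 + 6 = 1
  -4 + -3 = -7
  -4 + 1 = -3
  -4 + 3 = -1
  -4 + 6 = 2
  -3 + 1 = -2
  -3 + 3 = 0
  -3 + 6 = 3
  1 + 3 = 4
  1 + 6 = 7
  3 + 6 = 9
Collected distinct sums: {-9, -8, -7, -4, -3, -2, -1, 0, 1, 2, 3, 4, 7, 9}
|A +̂ A| = 14
(Reference bound: |A +̂ A| ≥ 2|A| - 3 for |A| ≥ 2, with |A| = 6 giving ≥ 9.)

|A +̂ A| = 14


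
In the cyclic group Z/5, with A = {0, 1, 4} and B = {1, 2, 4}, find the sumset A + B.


Work in Z/5Z: reduce every sum a + b modulo 5.
Enumerate all 9 pairs:
a = 0: 0+1=1, 0+2=2, 0+4=4
a = 1: 1+1=2, 1+2=3, 1+4=0
a = 4: 4+1=0, 4+2=1, 4+4=3
Distinct residues collected: {0, 1, 2, 3, 4}
|A + B| = 5 (out of 5 total residues).

A + B = {0, 1, 2, 3, 4}


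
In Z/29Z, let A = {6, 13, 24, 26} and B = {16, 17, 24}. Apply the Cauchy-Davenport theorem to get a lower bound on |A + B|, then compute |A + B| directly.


Cauchy-Davenport: |A + B| ≥ min(p, |A| + |B| - 1) for A, B nonempty in Z/pZ.
|A| = 4, |B| = 3, p = 29.
CD lower bound = min(29, 4 + 3 - 1) = min(29, 6) = 6.
Compute A + B mod 29 directly:
a = 6: 6+16=22, 6+17=23, 6+24=1
a = 13: 13+16=0, 13+17=1, 13+24=8
a = 24: 24+16=11, 24+17=12, 24+24=19
a = 26: 26+16=13, 26+17=14, 26+24=21
A + B = {0, 1, 8, 11, 12, 13, 14, 19, 21, 22, 23}, so |A + B| = 11.
Verify: 11 ≥ 6? Yes ✓.

CD lower bound = 6, actual |A + B| = 11.


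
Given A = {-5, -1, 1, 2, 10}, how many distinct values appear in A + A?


A + A = {a + a' : a, a' ∈ A}; |A| = 5.
General bounds: 2|A| - 1 ≤ |A + A| ≤ |A|(|A|+1)/2, i.e. 9 ≤ |A + A| ≤ 15.
Lower bound 2|A|-1 is attained iff A is an arithmetic progression.
Enumerate sums a + a' for a ≤ a' (symmetric, so this suffices):
a = -5: -5+-5=-10, -5+-1=-6, -5+1=-4, -5+2=-3, -5+10=5
a = -1: -1+-1=-2, -1+1=0, -1+2=1, -1+10=9
a = 1: 1+1=2, 1+2=3, 1+10=11
a = 2: 2+2=4, 2+10=12
a = 10: 10+10=20
Distinct sums: {-10, -6, -4, -3, -2, 0, 1, 2, 3, 4, 5, 9, 11, 12, 20}
|A + A| = 15

|A + A| = 15


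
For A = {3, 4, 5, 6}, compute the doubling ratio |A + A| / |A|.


|A| = 4.
Compute A + A by enumerating all 16 pairs.
A + A = {6, 7, 8, 9, 10, 11, 12}, so |A + A| = 7.
K = |A + A| / |A| = 7/4 (already in lowest terms) ≈ 1.7500.
Reference: AP of size 4 gives K = 7/4 ≈ 1.7500; a fully generic set of size 4 gives K ≈ 2.5000.

|A| = 4, |A + A| = 7, K = 7/4.


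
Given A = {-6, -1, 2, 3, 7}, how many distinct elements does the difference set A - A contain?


A - A = {a - a' : a, a' ∈ A}; |A| = 5.
Bounds: 2|A|-1 ≤ |A - A| ≤ |A|² - |A| + 1, i.e. 9 ≤ |A - A| ≤ 21.
Note: 0 ∈ A - A always (from a - a). The set is symmetric: if d ∈ A - A then -d ∈ A - A.
Enumerate nonzero differences d = a - a' with a > a' (then include -d):
Positive differences: {1, 3, 4, 5, 8, 9, 13}
Full difference set: {0} ∪ (positive diffs) ∪ (negative diffs).
|A - A| = 1 + 2·7 = 15 (matches direct enumeration: 15).

|A - A| = 15


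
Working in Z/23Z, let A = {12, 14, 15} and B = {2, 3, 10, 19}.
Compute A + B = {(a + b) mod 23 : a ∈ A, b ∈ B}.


Work in Z/23Z: reduce every sum a + b modulo 23.
Enumerate all 12 pairs:
a = 12: 12+2=14, 12+3=15, 12+10=22, 12+19=8
a = 14: 14+2=16, 14+3=17, 14+10=1, 14+19=10
a = 15: 15+2=17, 15+3=18, 15+10=2, 15+19=11
Distinct residues collected: {1, 2, 8, 10, 11, 14, 15, 16, 17, 18, 22}
|A + B| = 11 (out of 23 total residues).

A + B = {1, 2, 8, 10, 11, 14, 15, 16, 17, 18, 22}


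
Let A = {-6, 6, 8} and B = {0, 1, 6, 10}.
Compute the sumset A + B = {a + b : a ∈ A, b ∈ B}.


A + B = {a + b : a ∈ A, b ∈ B}.
Enumerate all |A|·|B| = 3·4 = 12 pairs (a, b) and collect distinct sums.
a = -6: -6+0=-6, -6+1=-5, -6+6=0, -6+10=4
a = 6: 6+0=6, 6+1=7, 6+6=12, 6+10=16
a = 8: 8+0=8, 8+1=9, 8+6=14, 8+10=18
Collecting distinct sums: A + B = {-6, -5, 0, 4, 6, 7, 8, 9, 12, 14, 16, 18}
|A + B| = 12

A + B = {-6, -5, 0, 4, 6, 7, 8, 9, 12, 14, 16, 18}


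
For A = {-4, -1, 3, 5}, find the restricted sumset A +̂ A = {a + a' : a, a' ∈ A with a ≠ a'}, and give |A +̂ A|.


Restricted sumset: A +̂ A = {a + a' : a ∈ A, a' ∈ A, a ≠ a'}.
Equivalently, take A + A and drop any sum 2a that is achievable ONLY as a + a for a ∈ A (i.e. sums representable only with equal summands).
Enumerate pairs (a, a') with a < a' (symmetric, so each unordered pair gives one sum; this covers all a ≠ a'):
  -4 + -1 = -5
  -4 + 3 = -1
  -4 + 5 = 1
  -1 + 3 = 2
  -1 + 5 = 4
  3 + 5 = 8
Collected distinct sums: {-5, -1, 1, 2, 4, 8}
|A +̂ A| = 6
(Reference bound: |A +̂ A| ≥ 2|A| - 3 for |A| ≥ 2, with |A| = 4 giving ≥ 5.)

|A +̂ A| = 6


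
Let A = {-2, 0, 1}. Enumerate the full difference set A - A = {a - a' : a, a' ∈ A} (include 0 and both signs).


A - A = {a - a' : a, a' ∈ A}.
Compute a - a' for each ordered pair (a, a'):
a = -2: -2--2=0, -2-0=-2, -2-1=-3
a = 0: 0--2=2, 0-0=0, 0-1=-1
a = 1: 1--2=3, 1-0=1, 1-1=0
Collecting distinct values (and noting 0 appears from a-a):
A - A = {-3, -2, -1, 0, 1, 2, 3}
|A - A| = 7

A - A = {-3, -2, -1, 0, 1, 2, 3}


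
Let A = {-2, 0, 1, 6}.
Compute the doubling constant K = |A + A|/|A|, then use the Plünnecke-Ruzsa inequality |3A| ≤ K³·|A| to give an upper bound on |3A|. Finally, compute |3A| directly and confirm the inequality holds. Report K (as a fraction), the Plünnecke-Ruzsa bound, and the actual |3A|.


|A| = 4.
Step 1: Compute A + A by enumerating all 16 pairs.
A + A = {-4, -2, -1, 0, 1, 2, 4, 6, 7, 12}, so |A + A| = 10.
Step 2: Doubling constant K = |A + A|/|A| = 10/4 = 10/4 ≈ 2.5000.
Step 3: Plünnecke-Ruzsa gives |3A| ≤ K³·|A| = (2.5000)³ · 4 ≈ 62.5000.
Step 4: Compute 3A = A + A + A directly by enumerating all triples (a,b,c) ∈ A³; |3A| = 18.
Step 5: Check 18 ≤ 62.5000? Yes ✓.

K = 10/4, Plünnecke-Ruzsa bound K³|A| ≈ 62.5000, |3A| = 18, inequality holds.


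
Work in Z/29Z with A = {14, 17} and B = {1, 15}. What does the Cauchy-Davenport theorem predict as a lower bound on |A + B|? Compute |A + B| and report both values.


Cauchy-Davenport: |A + B| ≥ min(p, |A| + |B| - 1) for A, B nonempty in Z/pZ.
|A| = 2, |B| = 2, p = 29.
CD lower bound = min(29, 2 + 2 - 1) = min(29, 3) = 3.
Compute A + B mod 29 directly:
a = 14: 14+1=15, 14+15=0
a = 17: 17+1=18, 17+15=3
A + B = {0, 3, 15, 18}, so |A + B| = 4.
Verify: 4 ≥ 3? Yes ✓.

CD lower bound = 3, actual |A + B| = 4.


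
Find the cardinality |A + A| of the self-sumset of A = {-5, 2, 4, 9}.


A + A = {a + a' : a, a' ∈ A}; |A| = 4.
General bounds: 2|A| - 1 ≤ |A + A| ≤ |A|(|A|+1)/2, i.e. 7 ≤ |A + A| ≤ 10.
Lower bound 2|A|-1 is attained iff A is an arithmetic progression.
Enumerate sums a + a' for a ≤ a' (symmetric, so this suffices):
a = -5: -5+-5=-10, -5+2=-3, -5+4=-1, -5+9=4
a = 2: 2+2=4, 2+4=6, 2+9=11
a = 4: 4+4=8, 4+9=13
a = 9: 9+9=18
Distinct sums: {-10, -3, -1, 4, 6, 8, 11, 13, 18}
|A + A| = 9

|A + A| = 9


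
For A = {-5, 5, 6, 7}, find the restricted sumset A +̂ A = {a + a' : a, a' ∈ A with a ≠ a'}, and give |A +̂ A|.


Restricted sumset: A +̂ A = {a + a' : a ∈ A, a' ∈ A, a ≠ a'}.
Equivalently, take A + A and drop any sum 2a that is achievable ONLY as a + a for a ∈ A (i.e. sums representable only with equal summands).
Enumerate pairs (a, a') with a < a' (symmetric, so each unordered pair gives one sum; this covers all a ≠ a'):
  -5 + 5 = 0
  -5 + 6 = 1
  -5 + 7 = 2
  5 + 6 = 11
  5 + 7 = 12
  6 + 7 = 13
Collected distinct sums: {0, 1, 2, 11, 12, 13}
|A +̂ A| = 6
(Reference bound: |A +̂ A| ≥ 2|A| - 3 for |A| ≥ 2, with |A| = 4 giving ≥ 5.)

|A +̂ A| = 6


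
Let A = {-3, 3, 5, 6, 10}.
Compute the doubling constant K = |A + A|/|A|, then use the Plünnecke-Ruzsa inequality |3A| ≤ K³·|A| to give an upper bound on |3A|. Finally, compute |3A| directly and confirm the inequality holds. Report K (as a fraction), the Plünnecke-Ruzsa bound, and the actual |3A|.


|A| = 5.
Step 1: Compute A + A by enumerating all 25 pairs.
A + A = {-6, 0, 2, 3, 6, 7, 8, 9, 10, 11, 12, 13, 15, 16, 20}, so |A + A| = 15.
Step 2: Doubling constant K = |A + A|/|A| = 15/5 = 15/5 ≈ 3.0000.
Step 3: Plünnecke-Ruzsa gives |3A| ≤ K³·|A| = (3.0000)³ · 5 ≈ 135.0000.
Step 4: Compute 3A = A + A + A directly by enumerating all triples (a,b,c) ∈ A³; |3A| = 28.
Step 5: Check 28 ≤ 135.0000? Yes ✓.

K = 15/5, Plünnecke-Ruzsa bound K³|A| ≈ 135.0000, |3A| = 28, inequality holds.


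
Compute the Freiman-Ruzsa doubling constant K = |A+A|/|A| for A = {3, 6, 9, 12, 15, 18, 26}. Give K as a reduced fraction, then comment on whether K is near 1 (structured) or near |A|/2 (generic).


|A| = 7.
Compute A + A by enumerating all 49 pairs.
A + A = {6, 9, 12, 15, 18, 21, 24, 27, 29, 30, 32, 33, 35, 36, 38, 41, 44, 52}, so |A + A| = 18.
K = |A + A| / |A| = 18/7 (already in lowest terms) ≈ 2.5714.
Reference: AP of size 7 gives K = 13/7 ≈ 1.8571; a fully generic set of size 7 gives K ≈ 4.0000.

|A| = 7, |A + A| = 18, K = 18/7.


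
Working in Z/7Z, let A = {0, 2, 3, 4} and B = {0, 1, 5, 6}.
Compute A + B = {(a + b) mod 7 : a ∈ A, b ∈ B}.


Work in Z/7Z: reduce every sum a + b modulo 7.
Enumerate all 16 pairs:
a = 0: 0+0=0, 0+1=1, 0+5=5, 0+6=6
a = 2: 2+0=2, 2+1=3, 2+5=0, 2+6=1
a = 3: 3+0=3, 3+1=4, 3+5=1, 3+6=2
a = 4: 4+0=4, 4+1=5, 4+5=2, 4+6=3
Distinct residues collected: {0, 1, 2, 3, 4, 5, 6}
|A + B| = 7 (out of 7 total residues).

A + B = {0, 1, 2, 3, 4, 5, 6}


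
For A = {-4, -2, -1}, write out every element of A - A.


A - A = {a - a' : a, a' ∈ A}.
Compute a - a' for each ordered pair (a, a'):
a = -4: -4--4=0, -4--2=-2, -4--1=-3
a = -2: -2--4=2, -2--2=0, -2--1=-1
a = -1: -1--4=3, -1--2=1, -1--1=0
Collecting distinct values (and noting 0 appears from a-a):
A - A = {-3, -2, -1, 0, 1, 2, 3}
|A - A| = 7

A - A = {-3, -2, -1, 0, 1, 2, 3}


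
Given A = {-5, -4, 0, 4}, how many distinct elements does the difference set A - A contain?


A - A = {a - a' : a, a' ∈ A}; |A| = 4.
Bounds: 2|A|-1 ≤ |A - A| ≤ |A|² - |A| + 1, i.e. 7 ≤ |A - A| ≤ 13.
Note: 0 ∈ A - A always (from a - a). The set is symmetric: if d ∈ A - A then -d ∈ A - A.
Enumerate nonzero differences d = a - a' with a > a' (then include -d):
Positive differences: {1, 4, 5, 8, 9}
Full difference set: {0} ∪ (positive diffs) ∪ (negative diffs).
|A - A| = 1 + 2·5 = 11 (matches direct enumeration: 11).

|A - A| = 11


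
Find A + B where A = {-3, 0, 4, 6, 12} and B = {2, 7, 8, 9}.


A + B = {a + b : a ∈ A, b ∈ B}.
Enumerate all |A|·|B| = 5·4 = 20 pairs (a, b) and collect distinct sums.
a = -3: -3+2=-1, -3+7=4, -3+8=5, -3+9=6
a = 0: 0+2=2, 0+7=7, 0+8=8, 0+9=9
a = 4: 4+2=6, 4+7=11, 4+8=12, 4+9=13
a = 6: 6+2=8, 6+7=13, 6+8=14, 6+9=15
a = 12: 12+2=14, 12+7=19, 12+8=20, 12+9=21
Collecting distinct sums: A + B = {-1, 2, 4, 5, 6, 7, 8, 9, 11, 12, 13, 14, 15, 19, 20, 21}
|A + B| = 16

A + B = {-1, 2, 4, 5, 6, 7, 8, 9, 11, 12, 13, 14, 15, 19, 20, 21}


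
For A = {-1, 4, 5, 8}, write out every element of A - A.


A - A = {a - a' : a, a' ∈ A}.
Compute a - a' for each ordered pair (a, a'):
a = -1: -1--1=0, -1-4=-5, -1-5=-6, -1-8=-9
a = 4: 4--1=5, 4-4=0, 4-5=-1, 4-8=-4
a = 5: 5--1=6, 5-4=1, 5-5=0, 5-8=-3
a = 8: 8--1=9, 8-4=4, 8-5=3, 8-8=0
Collecting distinct values (and noting 0 appears from a-a):
A - A = {-9, -6, -5, -4, -3, -1, 0, 1, 3, 4, 5, 6, 9}
|A - A| = 13

A - A = {-9, -6, -5, -4, -3, -1, 0, 1, 3, 4, 5, 6, 9}


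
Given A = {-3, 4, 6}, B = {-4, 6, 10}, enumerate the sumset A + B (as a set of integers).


A + B = {a + b : a ∈ A, b ∈ B}.
Enumerate all |A|·|B| = 3·3 = 9 pairs (a, b) and collect distinct sums.
a = -3: -3+-4=-7, -3+6=3, -3+10=7
a = 4: 4+-4=0, 4+6=10, 4+10=14
a = 6: 6+-4=2, 6+6=12, 6+10=16
Collecting distinct sums: A + B = {-7, 0, 2, 3, 7, 10, 12, 14, 16}
|A + B| = 9

A + B = {-7, 0, 2, 3, 7, 10, 12, 14, 16}


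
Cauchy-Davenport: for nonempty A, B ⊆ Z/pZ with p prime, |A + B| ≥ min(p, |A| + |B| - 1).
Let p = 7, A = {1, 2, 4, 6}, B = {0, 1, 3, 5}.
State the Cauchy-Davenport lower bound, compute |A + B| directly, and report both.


Cauchy-Davenport: |A + B| ≥ min(p, |A| + |B| - 1) for A, B nonempty in Z/pZ.
|A| = 4, |B| = 4, p = 7.
CD lower bound = min(7, 4 + 4 - 1) = min(7, 7) = 7.
Compute A + B mod 7 directly:
a = 1: 1+0=1, 1+1=2, 1+3=4, 1+5=6
a = 2: 2+0=2, 2+1=3, 2+3=5, 2+5=0
a = 4: 4+0=4, 4+1=5, 4+3=0, 4+5=2
a = 6: 6+0=6, 6+1=0, 6+3=2, 6+5=4
A + B = {0, 1, 2, 3, 4, 5, 6}, so |A + B| = 7.
Verify: 7 ≥ 7? Yes ✓.

CD lower bound = 7, actual |A + B| = 7.


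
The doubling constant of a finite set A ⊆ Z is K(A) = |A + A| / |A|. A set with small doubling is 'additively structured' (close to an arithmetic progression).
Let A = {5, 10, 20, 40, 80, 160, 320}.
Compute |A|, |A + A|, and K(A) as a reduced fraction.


|A| = 7.
Compute A + A by enumerating all 49 pairs.
A + A = {10, 15, 20, 25, 30, 40, 45, 50, 60, 80, 85, 90, 100, 120, 160, 165, 170, 180, 200, 240, 320, 325, 330, 340, 360, 400, 480, 640}, so |A + A| = 28.
K = |A + A| / |A| = 28/7 = 4/1 ≈ 4.0000.
Reference: AP of size 7 gives K = 13/7 ≈ 1.8571; a fully generic set of size 7 gives K ≈ 4.0000.

|A| = 7, |A + A| = 28, K = 28/7 = 4/1.


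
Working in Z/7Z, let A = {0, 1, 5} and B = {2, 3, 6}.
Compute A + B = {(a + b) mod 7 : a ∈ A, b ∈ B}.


Work in Z/7Z: reduce every sum a + b modulo 7.
Enumerate all 9 pairs:
a = 0: 0+2=2, 0+3=3, 0+6=6
a = 1: 1+2=3, 1+3=4, 1+6=0
a = 5: 5+2=0, 5+3=1, 5+6=4
Distinct residues collected: {0, 1, 2, 3, 4, 6}
|A + B| = 6 (out of 7 total residues).

A + B = {0, 1, 2, 3, 4, 6}


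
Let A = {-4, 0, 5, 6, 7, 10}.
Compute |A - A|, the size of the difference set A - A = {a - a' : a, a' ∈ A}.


A - A = {a - a' : a, a' ∈ A}; |A| = 6.
Bounds: 2|A|-1 ≤ |A - A| ≤ |A|² - |A| + 1, i.e. 11 ≤ |A - A| ≤ 31.
Note: 0 ∈ A - A always (from a - a). The set is symmetric: if d ∈ A - A then -d ∈ A - A.
Enumerate nonzero differences d = a - a' with a > a' (then include -d):
Positive differences: {1, 2, 3, 4, 5, 6, 7, 9, 10, 11, 14}
Full difference set: {0} ∪ (positive diffs) ∪ (negative diffs).
|A - A| = 1 + 2·11 = 23 (matches direct enumeration: 23).

|A - A| = 23


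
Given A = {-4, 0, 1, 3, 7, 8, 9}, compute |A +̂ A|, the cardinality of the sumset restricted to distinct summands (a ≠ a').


Restricted sumset: A +̂ A = {a + a' : a ∈ A, a' ∈ A, a ≠ a'}.
Equivalently, take A + A and drop any sum 2a that is achievable ONLY as a + a for a ∈ A (i.e. sums representable only with equal summands).
Enumerate pairs (a, a') with a < a' (symmetric, so each unordered pair gives one sum; this covers all a ≠ a'):
  -4 + 0 = -4
  -4 + 1 = -3
  -4 + 3 = -1
  -4 + 7 = 3
  -4 + 8 = 4
  -4 + 9 = 5
  0 + 1 = 1
  0 + 3 = 3
  0 + 7 = 7
  0 + 8 = 8
  0 + 9 = 9
  1 + 3 = 4
  1 + 7 = 8
  1 + 8 = 9
  1 + 9 = 10
  3 + 7 = 10
  3 + 8 = 11
  3 + 9 = 12
  7 + 8 = 15
  7 + 9 = 16
  8 + 9 = 17
Collected distinct sums: {-4, -3, -1, 1, 3, 4, 5, 7, 8, 9, 10, 11, 12, 15, 16, 17}
|A +̂ A| = 16
(Reference bound: |A +̂ A| ≥ 2|A| - 3 for |A| ≥ 2, with |A| = 7 giving ≥ 11.)

|A +̂ A| = 16


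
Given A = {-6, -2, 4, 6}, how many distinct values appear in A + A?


A + A = {a + a' : a, a' ∈ A}; |A| = 4.
General bounds: 2|A| - 1 ≤ |A + A| ≤ |A|(|A|+1)/2, i.e. 7 ≤ |A + A| ≤ 10.
Lower bound 2|A|-1 is attained iff A is an arithmetic progression.
Enumerate sums a + a' for a ≤ a' (symmetric, so this suffices):
a = -6: -6+-6=-12, -6+-2=-8, -6+4=-2, -6+6=0
a = -2: -2+-2=-4, -2+4=2, -2+6=4
a = 4: 4+4=8, 4+6=10
a = 6: 6+6=12
Distinct sums: {-12, -8, -4, -2, 0, 2, 4, 8, 10, 12}
|A + A| = 10

|A + A| = 10


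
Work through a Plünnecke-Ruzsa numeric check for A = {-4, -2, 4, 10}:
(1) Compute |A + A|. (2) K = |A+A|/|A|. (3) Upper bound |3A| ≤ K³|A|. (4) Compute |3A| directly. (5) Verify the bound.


|A| = 4.
Step 1: Compute A + A by enumerating all 16 pairs.
A + A = {-8, -6, -4, 0, 2, 6, 8, 14, 20}, so |A + A| = 9.
Step 2: Doubling constant K = |A + A|/|A| = 9/4 = 9/4 ≈ 2.2500.
Step 3: Plünnecke-Ruzsa gives |3A| ≤ K³·|A| = (2.2500)³ · 4 ≈ 45.5625.
Step 4: Compute 3A = A + A + A directly by enumerating all triples (a,b,c) ∈ A³; |3A| = 16.
Step 5: Check 16 ≤ 45.5625? Yes ✓.

K = 9/4, Plünnecke-Ruzsa bound K³|A| ≈ 45.5625, |3A| = 16, inequality holds.


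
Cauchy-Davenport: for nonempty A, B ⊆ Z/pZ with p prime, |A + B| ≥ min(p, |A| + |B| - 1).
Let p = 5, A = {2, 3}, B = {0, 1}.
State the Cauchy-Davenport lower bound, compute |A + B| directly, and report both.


Cauchy-Davenport: |A + B| ≥ min(p, |A| + |B| - 1) for A, B nonempty in Z/pZ.
|A| = 2, |B| = 2, p = 5.
CD lower bound = min(5, 2 + 2 - 1) = min(5, 3) = 3.
Compute A + B mod 5 directly:
a = 2: 2+0=2, 2+1=3
a = 3: 3+0=3, 3+1=4
A + B = {2, 3, 4}, so |A + B| = 3.
Verify: 3 ≥ 3? Yes ✓.

CD lower bound = 3, actual |A + B| = 3.


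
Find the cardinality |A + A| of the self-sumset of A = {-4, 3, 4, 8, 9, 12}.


A + A = {a + a' : a, a' ∈ A}; |A| = 6.
General bounds: 2|A| - 1 ≤ |A + A| ≤ |A|(|A|+1)/2, i.e. 11 ≤ |A + A| ≤ 21.
Lower bound 2|A|-1 is attained iff A is an arithmetic progression.
Enumerate sums a + a' for a ≤ a' (symmetric, so this suffices):
a = -4: -4+-4=-8, -4+3=-1, -4+4=0, -4+8=4, -4+9=5, -4+12=8
a = 3: 3+3=6, 3+4=7, 3+8=11, 3+9=12, 3+12=15
a = 4: 4+4=8, 4+8=12, 4+9=13, 4+12=16
a = 8: 8+8=16, 8+9=17, 8+12=20
a = 9: 9+9=18, 9+12=21
a = 12: 12+12=24
Distinct sums: {-8, -1, 0, 4, 5, 6, 7, 8, 11, 12, 13, 15, 16, 17, 18, 20, 21, 24}
|A + A| = 18

|A + A| = 18


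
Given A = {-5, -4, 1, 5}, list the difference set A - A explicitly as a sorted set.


A - A = {a - a' : a, a' ∈ A}.
Compute a - a' for each ordered pair (a, a'):
a = -5: -5--5=0, -5--4=-1, -5-1=-6, -5-5=-10
a = -4: -4--5=1, -4--4=0, -4-1=-5, -4-5=-9
a = 1: 1--5=6, 1--4=5, 1-1=0, 1-5=-4
a = 5: 5--5=10, 5--4=9, 5-1=4, 5-5=0
Collecting distinct values (and noting 0 appears from a-a):
A - A = {-10, -9, -6, -5, -4, -1, 0, 1, 4, 5, 6, 9, 10}
|A - A| = 13

A - A = {-10, -9, -6, -5, -4, -1, 0, 1, 4, 5, 6, 9, 10}


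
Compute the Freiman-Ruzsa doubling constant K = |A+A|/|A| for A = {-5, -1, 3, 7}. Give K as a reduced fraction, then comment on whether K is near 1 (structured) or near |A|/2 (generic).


|A| = 4.
Compute A + A by enumerating all 16 pairs.
A + A = {-10, -6, -2, 2, 6, 10, 14}, so |A + A| = 7.
K = |A + A| / |A| = 7/4 (already in lowest terms) ≈ 1.7500.
Reference: AP of size 4 gives K = 7/4 ≈ 1.7500; a fully generic set of size 4 gives K ≈ 2.5000.

|A| = 4, |A + A| = 7, K = 7/4.


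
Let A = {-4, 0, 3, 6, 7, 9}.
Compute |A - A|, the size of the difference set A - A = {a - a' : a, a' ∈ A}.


A - A = {a - a' : a, a' ∈ A}; |A| = 6.
Bounds: 2|A|-1 ≤ |A - A| ≤ |A|² - |A| + 1, i.e. 11 ≤ |A - A| ≤ 31.
Note: 0 ∈ A - A always (from a - a). The set is symmetric: if d ∈ A - A then -d ∈ A - A.
Enumerate nonzero differences d = a - a' with a > a' (then include -d):
Positive differences: {1, 2, 3, 4, 6, 7, 9, 10, 11, 13}
Full difference set: {0} ∪ (positive diffs) ∪ (negative diffs).
|A - A| = 1 + 2·10 = 21 (matches direct enumeration: 21).

|A - A| = 21


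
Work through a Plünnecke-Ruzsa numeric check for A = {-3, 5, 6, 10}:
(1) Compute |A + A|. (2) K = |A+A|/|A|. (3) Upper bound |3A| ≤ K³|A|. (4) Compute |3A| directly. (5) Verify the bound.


|A| = 4.
Step 1: Compute A + A by enumerating all 16 pairs.
A + A = {-6, 2, 3, 7, 10, 11, 12, 15, 16, 20}, so |A + A| = 10.
Step 2: Doubling constant K = |A + A|/|A| = 10/4 = 10/4 ≈ 2.5000.
Step 3: Plünnecke-Ruzsa gives |3A| ≤ K³·|A| = (2.5000)³ · 4 ≈ 62.5000.
Step 4: Compute 3A = A + A + A directly by enumerating all triples (a,b,c) ∈ A³; |3A| = 19.
Step 5: Check 19 ≤ 62.5000? Yes ✓.

K = 10/4, Plünnecke-Ruzsa bound K³|A| ≈ 62.5000, |3A| = 19, inequality holds.


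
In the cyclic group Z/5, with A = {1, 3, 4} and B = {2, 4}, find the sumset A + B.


Work in Z/5Z: reduce every sum a + b modulo 5.
Enumerate all 6 pairs:
a = 1: 1+2=3, 1+4=0
a = 3: 3+2=0, 3+4=2
a = 4: 4+2=1, 4+4=3
Distinct residues collected: {0, 1, 2, 3}
|A + B| = 4 (out of 5 total residues).

A + B = {0, 1, 2, 3}
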